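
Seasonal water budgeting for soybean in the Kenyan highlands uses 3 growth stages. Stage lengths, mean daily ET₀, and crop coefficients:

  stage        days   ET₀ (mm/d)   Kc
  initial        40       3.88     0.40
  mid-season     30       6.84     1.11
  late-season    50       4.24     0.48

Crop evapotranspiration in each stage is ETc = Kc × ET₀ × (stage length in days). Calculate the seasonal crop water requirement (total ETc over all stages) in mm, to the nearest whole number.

initial: 0.40 × 3.88 × 40 = 62.08 mm
mid-season: 1.11 × 6.84 × 30 = 227.77 mm
late-season: 0.48 × 4.24 × 50 = 101.76 mm
Seasonal total = 391.61 mm

392 mm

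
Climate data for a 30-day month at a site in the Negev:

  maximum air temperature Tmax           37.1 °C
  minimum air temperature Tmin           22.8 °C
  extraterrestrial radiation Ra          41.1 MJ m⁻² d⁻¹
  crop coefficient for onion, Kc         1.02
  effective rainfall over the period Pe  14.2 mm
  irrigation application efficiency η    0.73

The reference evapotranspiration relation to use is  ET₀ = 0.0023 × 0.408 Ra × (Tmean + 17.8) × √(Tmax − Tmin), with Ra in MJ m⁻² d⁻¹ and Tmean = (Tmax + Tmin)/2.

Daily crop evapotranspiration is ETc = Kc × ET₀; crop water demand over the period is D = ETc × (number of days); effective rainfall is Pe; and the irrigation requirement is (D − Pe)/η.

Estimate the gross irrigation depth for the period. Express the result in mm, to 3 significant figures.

272 mm

Tmean = (37.1 + 22.8)/2 = 29.95 °C
0.408 Ra = 0.408 × 41.1 = 16.7688 mm/d equivalent
ET₀ = 0.0023 × 16.7688 × (29.95 + 17.8) × √14.3 = 0.0023 × 16.7688 × 47.75 × 3.7815 = 6.9641 mm/d
ETc = Kc × ET₀ = 1.02 × 6.9641 = 7.1034 mm/d
Crop demand D = ETc × 30 d = 7.1034 × 30 = 213.102 mm
D − Pe = 213.102 − 14.2 = 198.902 mm
Gross irrigation = 198.902 / 0.73 = 272.468 mm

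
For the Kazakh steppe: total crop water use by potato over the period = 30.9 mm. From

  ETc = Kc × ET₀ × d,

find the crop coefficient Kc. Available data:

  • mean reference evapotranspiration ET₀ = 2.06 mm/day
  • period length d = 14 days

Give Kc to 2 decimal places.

ETc = Kc × ET₀ × d  ⇒  Kc = ETc / (ET₀ × d)
Kc = 30.9 / (2.06 × 14) = 30.9 / 28.84 = 1.0714

1.07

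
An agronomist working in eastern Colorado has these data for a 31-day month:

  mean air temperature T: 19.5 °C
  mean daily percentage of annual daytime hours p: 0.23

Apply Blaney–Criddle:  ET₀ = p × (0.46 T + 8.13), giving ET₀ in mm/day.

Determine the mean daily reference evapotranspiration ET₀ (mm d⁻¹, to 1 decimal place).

ET₀ = 0.23 × (0.46 × 19.5 + 8.13) = 0.23 × 17.100 = 3.9330 mm/d

3.9 mm d⁻¹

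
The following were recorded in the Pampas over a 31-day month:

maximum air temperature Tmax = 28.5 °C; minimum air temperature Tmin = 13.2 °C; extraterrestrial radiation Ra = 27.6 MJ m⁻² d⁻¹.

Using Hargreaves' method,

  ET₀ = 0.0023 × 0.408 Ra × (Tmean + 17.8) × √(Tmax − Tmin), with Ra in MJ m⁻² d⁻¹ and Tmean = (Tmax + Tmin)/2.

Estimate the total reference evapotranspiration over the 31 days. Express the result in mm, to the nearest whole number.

121 mm

Tmean = (28.5 + 13.2)/2 = 20.85 °C
0.408 Ra = 0.408 × 27.6 = 11.2608 mm/d equivalent
ET₀ = 0.0023 × 11.2608 × (20.85 + 17.8) × √15.3 = 0.0023 × 11.2608 × 38.65 × 3.9115 = 3.9155 mm/d
Over 31 days: 3.9155 × 31 = 121.381 mm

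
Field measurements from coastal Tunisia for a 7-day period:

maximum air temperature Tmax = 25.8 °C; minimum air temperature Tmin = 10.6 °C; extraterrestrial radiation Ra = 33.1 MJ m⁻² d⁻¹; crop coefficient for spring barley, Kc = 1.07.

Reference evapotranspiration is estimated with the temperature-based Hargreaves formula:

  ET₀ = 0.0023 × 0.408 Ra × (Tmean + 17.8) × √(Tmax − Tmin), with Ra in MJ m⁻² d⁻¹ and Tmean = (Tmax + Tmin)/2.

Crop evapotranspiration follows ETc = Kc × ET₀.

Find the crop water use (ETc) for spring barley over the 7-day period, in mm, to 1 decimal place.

Tmean = (25.8 + 10.6)/2 = 18.20 °C
0.408 Ra = 0.408 × 33.1 = 13.5048 mm/d equivalent
ET₀ = 0.0023 × 13.5048 × (18.20 + 17.8) × √15.2 = 0.0023 × 13.5048 × 36.00 × 3.8987 = 4.3595 mm/d
ETc = Kc × ET₀ = 1.07 × 4.3595 = 4.6647 mm/d
Over 7 days: 4.6647 × 7 = 32.653 mm

32.7 mm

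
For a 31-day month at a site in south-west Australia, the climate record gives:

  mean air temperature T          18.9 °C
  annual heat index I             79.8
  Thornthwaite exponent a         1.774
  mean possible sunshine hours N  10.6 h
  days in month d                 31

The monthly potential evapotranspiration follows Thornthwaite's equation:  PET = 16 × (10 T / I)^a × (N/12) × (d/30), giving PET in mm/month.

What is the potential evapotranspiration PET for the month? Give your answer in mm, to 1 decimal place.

67.4 mm

10T/I = 10 × 18.9 / 79.8 = 2.3684
(10T/I)^a = 2.3684^1.774 = 4.6162
Uncorrected PET = 16 × 4.6162 = 73.859 mm
Correction = (N/12)(d/30) = (10.6/12)(31/30) = 0.9128
PET = 73.859 × 0.9128 = 67.418 mm/month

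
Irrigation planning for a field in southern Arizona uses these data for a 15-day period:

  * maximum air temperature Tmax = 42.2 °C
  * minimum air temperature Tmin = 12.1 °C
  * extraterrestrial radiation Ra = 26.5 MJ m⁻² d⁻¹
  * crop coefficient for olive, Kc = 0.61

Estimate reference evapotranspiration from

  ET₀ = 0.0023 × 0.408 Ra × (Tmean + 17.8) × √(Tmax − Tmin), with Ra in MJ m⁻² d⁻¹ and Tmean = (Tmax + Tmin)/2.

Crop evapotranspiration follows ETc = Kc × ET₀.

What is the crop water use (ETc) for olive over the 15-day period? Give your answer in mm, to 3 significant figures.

56.1 mm

Tmean = (42.2 + 12.1)/2 = 27.15 °C
0.408 Ra = 0.408 × 26.5 = 10.8120 mm/d equivalent
ET₀ = 0.0023 × 10.8120 × (27.15 + 17.8) × √30.1 = 0.0023 × 10.8120 × 44.95 × 5.4863 = 6.1326 mm/d
ETc = Kc × ET₀ = 0.61 × 6.1326 = 3.7409 mm/d
Over 15 days: 3.7409 × 15 = 56.114 mm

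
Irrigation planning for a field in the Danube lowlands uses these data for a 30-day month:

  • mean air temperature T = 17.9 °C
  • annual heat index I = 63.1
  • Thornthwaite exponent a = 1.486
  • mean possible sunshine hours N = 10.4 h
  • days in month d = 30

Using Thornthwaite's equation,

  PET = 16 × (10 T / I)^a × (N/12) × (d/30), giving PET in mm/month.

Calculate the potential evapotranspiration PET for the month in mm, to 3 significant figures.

10T/I = 10 × 17.9 / 63.1 = 2.8368
(10T/I)^a = 2.8368^1.486 = 4.7087
Uncorrected PET = 16 × 4.7087 = 75.339 mm
Correction = (N/12)(d/30) = (10.4/12)(30/30) = 0.8667
PET = 75.339 × 0.8667 = 65.296 mm/month

65.3 mm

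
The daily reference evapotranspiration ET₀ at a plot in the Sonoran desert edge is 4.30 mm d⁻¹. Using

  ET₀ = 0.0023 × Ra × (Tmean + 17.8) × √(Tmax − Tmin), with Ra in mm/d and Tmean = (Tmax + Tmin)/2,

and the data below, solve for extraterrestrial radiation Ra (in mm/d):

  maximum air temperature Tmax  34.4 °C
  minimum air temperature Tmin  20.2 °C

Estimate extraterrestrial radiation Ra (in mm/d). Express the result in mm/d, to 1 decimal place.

Tmean = 27.30 °C; √ΔT = 3.7683
Ra = ET₀ / [0.0023 × (Tmean+17.8) × √ΔT] = 4.30 / (0.0023 × 45.10 × 3.7683) = 11.001 mm/d

11.0 mm/d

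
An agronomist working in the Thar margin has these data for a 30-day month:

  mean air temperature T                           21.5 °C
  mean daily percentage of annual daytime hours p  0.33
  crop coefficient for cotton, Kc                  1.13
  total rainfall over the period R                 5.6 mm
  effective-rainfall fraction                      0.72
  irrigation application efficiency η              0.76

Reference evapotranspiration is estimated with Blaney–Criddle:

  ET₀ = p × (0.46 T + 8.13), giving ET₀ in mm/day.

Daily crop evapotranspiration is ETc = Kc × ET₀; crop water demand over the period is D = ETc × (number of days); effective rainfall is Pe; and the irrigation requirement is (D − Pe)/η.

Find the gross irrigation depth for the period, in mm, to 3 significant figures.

260 mm

ET₀ = 0.33 × (0.46 × 21.5 + 8.13) = 0.33 × 18.020 = 5.9466 mm/d
ETc = Kc × ET₀ = 1.13 × 5.9466 = 6.7197 mm/d
Crop demand D = ETc × 30 d = 6.7197 × 30 = 201.591 mm
Pe = 0.72 × 5.6 = 4.032 mm
D − Pe = 201.591 − 4.032 = 197.559 mm
Gross irrigation = 197.559 / 0.76 = 259.946 mm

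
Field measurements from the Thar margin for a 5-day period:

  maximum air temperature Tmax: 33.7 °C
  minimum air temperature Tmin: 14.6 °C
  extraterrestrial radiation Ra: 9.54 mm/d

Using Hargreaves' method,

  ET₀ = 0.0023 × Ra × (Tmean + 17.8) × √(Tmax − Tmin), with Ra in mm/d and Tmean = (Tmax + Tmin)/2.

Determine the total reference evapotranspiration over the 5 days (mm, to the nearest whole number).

20 mm

Tmean = (33.7 + 14.6)/2 = 24.15 °C
ET₀ = 0.0023 × 9.54 × (24.15 + 17.8) × √19.1 = 0.0023 × 9.54 × 41.95 × 4.3704 = 4.0228 mm/d
Over 5 days: 4.0228 × 5 = 20.114 mm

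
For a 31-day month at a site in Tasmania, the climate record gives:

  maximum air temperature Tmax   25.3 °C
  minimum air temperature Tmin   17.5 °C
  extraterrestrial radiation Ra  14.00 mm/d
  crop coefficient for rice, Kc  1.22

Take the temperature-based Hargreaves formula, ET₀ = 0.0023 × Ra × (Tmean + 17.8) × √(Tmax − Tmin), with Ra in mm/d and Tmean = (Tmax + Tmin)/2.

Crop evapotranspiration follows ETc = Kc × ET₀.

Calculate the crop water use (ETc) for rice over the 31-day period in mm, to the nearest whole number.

Tmean = (25.3 + 17.5)/2 = 21.40 °C
ET₀ = 0.0023 × 14.00 × (21.40 + 17.8) × √7.8 = 0.0023 × 14.00 × 39.20 × 2.7928 = 3.5252 mm/d
ETc = Kc × ET₀ = 1.22 × 3.5252 = 4.3007 mm/d
Over 31 days: 4.3007 × 31 = 133.322 mm

133 mm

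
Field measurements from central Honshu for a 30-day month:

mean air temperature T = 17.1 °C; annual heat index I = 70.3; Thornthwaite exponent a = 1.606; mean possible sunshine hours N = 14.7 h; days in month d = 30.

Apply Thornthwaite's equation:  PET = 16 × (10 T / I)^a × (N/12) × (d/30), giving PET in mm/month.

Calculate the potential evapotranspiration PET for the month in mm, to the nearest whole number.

82 mm

10T/I = 10 × 17.1 / 70.3 = 2.4324
(10T/I)^a = 2.4324^1.606 = 4.1684
Uncorrected PET = 16 × 4.1684 = 66.694 mm
Correction = (N/12)(d/30) = (14.7/12)(30/30) = 1.2250
PET = 66.694 × 1.2250 = 81.700 mm/month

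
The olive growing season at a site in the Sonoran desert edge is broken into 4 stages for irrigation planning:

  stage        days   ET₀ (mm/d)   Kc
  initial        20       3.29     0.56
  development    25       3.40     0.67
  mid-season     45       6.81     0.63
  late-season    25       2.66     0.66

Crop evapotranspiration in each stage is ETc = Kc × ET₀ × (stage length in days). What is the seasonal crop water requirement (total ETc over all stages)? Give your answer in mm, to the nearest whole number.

331 mm

initial: 0.56 × 3.29 × 20 = 36.85 mm
development: 0.67 × 3.40 × 25 = 56.95 mm
mid-season: 0.63 × 6.81 × 45 = 193.06 mm
late-season: 0.66 × 2.66 × 25 = 43.89 mm
Seasonal total = 330.75 mm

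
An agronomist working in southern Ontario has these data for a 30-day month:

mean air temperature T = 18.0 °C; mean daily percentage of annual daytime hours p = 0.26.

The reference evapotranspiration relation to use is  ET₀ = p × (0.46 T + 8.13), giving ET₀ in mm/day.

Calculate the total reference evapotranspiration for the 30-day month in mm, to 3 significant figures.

128 mm

ET₀ = 0.26 × (0.46 × 18.0 + 8.13) = 0.26 × 16.410 = 4.2666 mm/d
Monthly total = 4.2666 × 30 = 127.998 mm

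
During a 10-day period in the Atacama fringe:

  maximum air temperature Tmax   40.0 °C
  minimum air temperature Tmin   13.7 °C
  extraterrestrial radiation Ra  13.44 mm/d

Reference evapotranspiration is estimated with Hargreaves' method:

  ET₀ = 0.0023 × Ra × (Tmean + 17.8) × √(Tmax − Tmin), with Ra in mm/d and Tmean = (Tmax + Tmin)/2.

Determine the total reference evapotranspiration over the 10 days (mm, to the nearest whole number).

71 mm

Tmean = (40.0 + 13.7)/2 = 26.85 °C
ET₀ = 0.0023 × 13.44 × (26.85 + 17.8) × √26.3 = 0.0023 × 13.44 × 44.65 × 5.1284 = 7.0783 mm/d
Over 10 days: 7.0783 × 10 = 70.783 mm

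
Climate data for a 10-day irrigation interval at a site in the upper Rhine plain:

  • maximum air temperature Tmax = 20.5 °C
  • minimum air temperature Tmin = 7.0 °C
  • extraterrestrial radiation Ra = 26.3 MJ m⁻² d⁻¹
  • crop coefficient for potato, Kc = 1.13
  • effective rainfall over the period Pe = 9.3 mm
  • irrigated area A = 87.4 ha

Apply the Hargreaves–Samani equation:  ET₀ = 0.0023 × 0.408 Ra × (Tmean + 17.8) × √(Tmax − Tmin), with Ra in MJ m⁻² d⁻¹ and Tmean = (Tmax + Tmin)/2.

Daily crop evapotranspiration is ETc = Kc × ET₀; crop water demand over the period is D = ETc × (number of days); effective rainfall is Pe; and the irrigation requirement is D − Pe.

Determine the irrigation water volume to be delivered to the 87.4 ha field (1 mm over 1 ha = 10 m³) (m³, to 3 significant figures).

20100 m³

Tmean = (20.5 + 7.0)/2 = 13.75 °C
0.408 Ra = 0.408 × 26.3 = 10.7304 mm/d equivalent
ET₀ = 0.0023 × 10.7304 × (13.75 + 17.8) × √13.5 = 0.0023 × 10.7304 × 31.55 × 3.6742 = 2.8609 mm/d
ETc = Kc × ET₀ = 1.13 × 2.8609 = 3.2328 mm/d
Crop demand D = ETc × 10 d = 3.2328 × 10 = 32.328 mm
D − Pe = 32.328 − 9.3 = 23.028 mm
Volume = 23.028 mm × 87.4 ha × 10 = 20126.5 m³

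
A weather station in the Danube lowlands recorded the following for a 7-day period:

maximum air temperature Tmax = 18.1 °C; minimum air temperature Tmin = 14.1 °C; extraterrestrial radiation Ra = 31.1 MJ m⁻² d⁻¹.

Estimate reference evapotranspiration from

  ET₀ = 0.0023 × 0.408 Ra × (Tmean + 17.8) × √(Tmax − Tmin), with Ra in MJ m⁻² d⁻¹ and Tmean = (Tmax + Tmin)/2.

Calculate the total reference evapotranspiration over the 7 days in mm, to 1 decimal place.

13.9 mm

Tmean = (18.1 + 14.1)/2 = 16.10 °C
0.408 Ra = 0.408 × 31.1 = 12.6888 mm/d equivalent
ET₀ = 0.0023 × 12.6888 × (16.10 + 17.8) × √4.0 = 0.0023 × 12.6888 × 33.90 × 2.0000 = 1.9787 mm/d
Over 7 days: 1.9787 × 7 = 13.851 mm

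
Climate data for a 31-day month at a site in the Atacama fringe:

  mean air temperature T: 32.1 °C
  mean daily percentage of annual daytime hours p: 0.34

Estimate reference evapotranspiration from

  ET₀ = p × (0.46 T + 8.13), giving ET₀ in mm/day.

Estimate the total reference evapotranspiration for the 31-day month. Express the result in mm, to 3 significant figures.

241 mm

ET₀ = 0.34 × (0.46 × 32.1 + 8.13) = 0.34 × 22.896 = 7.7846 mm/d
Monthly total = 7.7846 × 31 = 241.323 mm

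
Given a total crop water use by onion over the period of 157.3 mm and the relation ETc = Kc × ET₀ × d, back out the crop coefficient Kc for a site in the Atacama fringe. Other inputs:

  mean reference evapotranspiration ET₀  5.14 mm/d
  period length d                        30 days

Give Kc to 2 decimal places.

ETc = Kc × ET₀ × d  ⇒  Kc = ETc / (ET₀ × d)
Kc = 157.3 / (5.14 × 30) = 157.3 / 154.20 = 1.0201

1.02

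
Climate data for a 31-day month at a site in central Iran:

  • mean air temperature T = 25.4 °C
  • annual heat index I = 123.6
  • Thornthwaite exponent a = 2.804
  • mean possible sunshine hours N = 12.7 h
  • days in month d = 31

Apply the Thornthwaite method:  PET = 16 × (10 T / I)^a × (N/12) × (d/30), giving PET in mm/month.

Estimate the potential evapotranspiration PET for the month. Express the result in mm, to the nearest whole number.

10T/I = 10 × 25.4 / 123.6 = 2.0550
(10T/I)^a = 2.0550^2.804 = 7.5357
Uncorrected PET = 16 × 7.5357 = 120.571 mm
Correction = (N/12)(d/30) = (12.7/12)(31/30) = 1.0936
PET = 120.571 × 1.0936 = 131.856 mm/month

132 mm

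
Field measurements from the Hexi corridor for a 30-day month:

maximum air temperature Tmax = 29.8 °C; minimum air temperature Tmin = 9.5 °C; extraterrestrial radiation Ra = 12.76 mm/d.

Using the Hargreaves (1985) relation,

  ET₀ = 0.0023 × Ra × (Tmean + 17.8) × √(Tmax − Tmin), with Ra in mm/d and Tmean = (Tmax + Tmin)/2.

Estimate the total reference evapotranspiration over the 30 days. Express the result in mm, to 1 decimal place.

Tmean = (29.8 + 9.5)/2 = 19.65 °C
ET₀ = 0.0023 × 12.76 × (19.65 + 17.8) × √20.3 = 0.0023 × 12.76 × 37.45 × 4.5056 = 4.9520 mm/d
Over 30 days: 4.9520 × 30 = 148.560 mm

148.6 mm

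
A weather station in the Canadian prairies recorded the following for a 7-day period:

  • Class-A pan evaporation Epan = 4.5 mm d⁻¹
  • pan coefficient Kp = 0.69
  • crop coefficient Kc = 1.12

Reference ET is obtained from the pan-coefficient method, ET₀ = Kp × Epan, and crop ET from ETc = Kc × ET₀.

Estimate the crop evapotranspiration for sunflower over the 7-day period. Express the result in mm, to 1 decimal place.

24.3 mm

ET₀ = 0.69 × 4.5 = 3.1050 mm/d
ETc = Kc × ET₀ = 1.12 × 3.1050 = 3.4776 mm/d
Over 7 days: 3.4776 × 7 = 24.343 mm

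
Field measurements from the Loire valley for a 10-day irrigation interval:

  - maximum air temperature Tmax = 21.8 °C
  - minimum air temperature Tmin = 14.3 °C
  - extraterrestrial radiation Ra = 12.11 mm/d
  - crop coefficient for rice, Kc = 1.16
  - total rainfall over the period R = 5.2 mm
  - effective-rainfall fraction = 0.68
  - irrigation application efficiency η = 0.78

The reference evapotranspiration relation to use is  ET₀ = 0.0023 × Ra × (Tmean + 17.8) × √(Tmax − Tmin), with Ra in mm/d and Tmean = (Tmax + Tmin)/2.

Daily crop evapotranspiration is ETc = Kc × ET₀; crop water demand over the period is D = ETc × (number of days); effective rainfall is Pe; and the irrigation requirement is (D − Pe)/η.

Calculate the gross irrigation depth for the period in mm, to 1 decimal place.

Tmean = (21.8 + 14.3)/2 = 18.05 °C
ET₀ = 0.0023 × 12.11 × (18.05 + 17.8) × √7.5 = 0.0023 × 12.11 × 35.85 × 2.7386 = 2.7346 mm/d
ETc = Kc × ET₀ = 1.16 × 2.7346 = 3.1721 mm/d
Crop demand D = ETc × 10 d = 3.1721 × 10 = 31.721 mm
Pe = 0.68 × 5.2 = 3.536 mm
D − Pe = 31.721 − 3.536 = 28.185 mm
Gross irrigation = 28.185 / 0.78 = 36.135 mm

36.1 mm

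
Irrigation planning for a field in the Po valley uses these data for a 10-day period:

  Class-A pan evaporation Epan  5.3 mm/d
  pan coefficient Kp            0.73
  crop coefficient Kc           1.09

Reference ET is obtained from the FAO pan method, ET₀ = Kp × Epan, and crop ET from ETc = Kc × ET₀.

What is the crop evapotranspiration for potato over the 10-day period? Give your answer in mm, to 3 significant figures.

42.2 mm

ET₀ = 0.73 × 5.3 = 3.8690 mm/d
ETc = Kc × ET₀ = 1.09 × 3.8690 = 4.2172 mm/d
Over 10 days: 4.2172 × 10 = 42.172 mm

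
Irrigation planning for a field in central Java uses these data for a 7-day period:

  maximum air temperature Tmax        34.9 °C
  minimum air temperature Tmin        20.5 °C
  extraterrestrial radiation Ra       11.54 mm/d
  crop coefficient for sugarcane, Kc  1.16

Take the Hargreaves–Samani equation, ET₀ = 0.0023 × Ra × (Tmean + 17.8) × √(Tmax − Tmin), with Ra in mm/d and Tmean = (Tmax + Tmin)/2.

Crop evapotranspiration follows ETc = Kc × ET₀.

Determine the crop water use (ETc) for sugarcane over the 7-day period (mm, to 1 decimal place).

Tmean = (34.9 + 20.5)/2 = 27.70 °C
ET₀ = 0.0023 × 11.54 × (27.70 + 17.8) × √14.4 = 0.0023 × 11.54 × 45.50 × 3.7947 = 4.5827 mm/d
ETc = Kc × ET₀ = 1.16 × 4.5827 = 5.3159 mm/d
Over 7 days: 5.3159 × 7 = 37.211 mm

37.2 mm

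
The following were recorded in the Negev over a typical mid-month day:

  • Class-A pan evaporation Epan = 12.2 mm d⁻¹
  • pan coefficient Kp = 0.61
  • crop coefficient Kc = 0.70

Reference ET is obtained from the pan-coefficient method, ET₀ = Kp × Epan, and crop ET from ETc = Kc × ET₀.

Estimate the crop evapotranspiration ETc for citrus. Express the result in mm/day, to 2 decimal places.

ET₀ = 0.61 × 12.2 = 7.4420 mm/d
ETc = Kc × ET₀ = 0.70 × 7.4420 = 5.2094 mm/d

5.21 mm/day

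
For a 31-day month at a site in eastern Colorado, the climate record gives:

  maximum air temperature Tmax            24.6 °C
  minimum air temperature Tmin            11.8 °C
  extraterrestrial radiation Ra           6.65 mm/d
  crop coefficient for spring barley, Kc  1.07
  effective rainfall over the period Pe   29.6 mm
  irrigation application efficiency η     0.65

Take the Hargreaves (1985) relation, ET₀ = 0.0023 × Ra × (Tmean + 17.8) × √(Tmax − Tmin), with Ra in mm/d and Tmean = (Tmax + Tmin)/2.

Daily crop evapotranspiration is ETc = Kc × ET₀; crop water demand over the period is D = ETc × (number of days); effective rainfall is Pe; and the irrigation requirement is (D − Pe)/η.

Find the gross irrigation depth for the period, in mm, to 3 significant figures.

Tmean = (24.6 + 11.8)/2 = 18.20 °C
ET₀ = 0.0023 × 6.65 × (18.20 + 17.8) × √12.8 = 0.0023 × 6.65 × 36.00 × 3.5777 = 1.9700 mm/d
ETc = Kc × ET₀ = 1.07 × 1.9700 = 2.1079 mm/d
Crop demand D = ETc × 31 d = 2.1079 × 31 = 65.345 mm
D − Pe = 65.345 − 29.6 = 35.745 mm
Gross irrigation = 35.745 / 0.65 = 54.992 mm

55.0 mm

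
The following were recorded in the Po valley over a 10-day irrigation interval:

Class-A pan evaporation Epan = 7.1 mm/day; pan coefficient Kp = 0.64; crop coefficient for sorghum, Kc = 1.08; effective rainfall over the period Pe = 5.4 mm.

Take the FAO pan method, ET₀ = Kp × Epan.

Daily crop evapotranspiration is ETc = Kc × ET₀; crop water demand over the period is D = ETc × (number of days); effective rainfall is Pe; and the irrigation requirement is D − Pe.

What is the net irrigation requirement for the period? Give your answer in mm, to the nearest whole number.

ET₀ = 0.64 × 7.1 = 4.5440 mm/d
ETc = Kc × ET₀ = 1.08 × 4.5440 = 4.9075 mm/d
Crop demand D = ETc × 10 d = 4.9075 × 10 = 49.075 mm
D − Pe = 49.075 − 5.4 = 43.675 mm

44 mm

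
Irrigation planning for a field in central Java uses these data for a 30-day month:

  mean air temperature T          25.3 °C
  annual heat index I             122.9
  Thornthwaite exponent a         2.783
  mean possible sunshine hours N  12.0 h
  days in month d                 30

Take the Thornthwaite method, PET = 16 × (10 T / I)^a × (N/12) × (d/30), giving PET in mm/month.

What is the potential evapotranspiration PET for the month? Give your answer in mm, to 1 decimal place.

10T/I = 10 × 25.3 / 122.9 = 2.0586
(10T/I)^a = 2.0586^2.783 = 7.4588
Uncorrected PET = 16 × 7.4588 = 119.341 mm
Correction = (N/12)(d/30) = (12.0/12)(30/30) = 1.0000
PET = 119.341 × 1.0000 = 119.341 mm/month

119.3 mm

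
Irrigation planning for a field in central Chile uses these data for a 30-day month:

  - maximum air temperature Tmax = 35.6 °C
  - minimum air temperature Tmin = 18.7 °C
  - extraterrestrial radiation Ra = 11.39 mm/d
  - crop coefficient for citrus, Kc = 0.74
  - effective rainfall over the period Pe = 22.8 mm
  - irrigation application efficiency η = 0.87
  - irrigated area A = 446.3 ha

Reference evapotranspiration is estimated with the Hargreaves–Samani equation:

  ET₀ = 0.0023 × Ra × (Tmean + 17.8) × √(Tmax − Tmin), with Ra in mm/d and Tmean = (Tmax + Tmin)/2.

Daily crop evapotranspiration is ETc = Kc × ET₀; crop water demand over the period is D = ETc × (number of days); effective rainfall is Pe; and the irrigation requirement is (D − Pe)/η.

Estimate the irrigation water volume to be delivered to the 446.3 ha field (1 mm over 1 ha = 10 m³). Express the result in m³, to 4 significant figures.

434300 m³

Tmean = (35.6 + 18.7)/2 = 27.15 °C
ET₀ = 0.0023 × 11.39 × (27.15 + 17.8) × √16.9 = 0.0023 × 11.39 × 44.95 × 4.1110 = 4.8409 mm/d
ETc = Kc × ET₀ = 0.74 × 4.8409 = 3.5823 mm/d
Crop demand D = ETc × 30 d = 3.5823 × 30 = 107.469 mm
D − Pe = 107.469 − 22.8 = 84.669 mm
Gross irrigation = 84.669 / 0.87 = 97.321 mm
Volume = 97.321 mm × 446.3 ha × 10 = 434343.6 m³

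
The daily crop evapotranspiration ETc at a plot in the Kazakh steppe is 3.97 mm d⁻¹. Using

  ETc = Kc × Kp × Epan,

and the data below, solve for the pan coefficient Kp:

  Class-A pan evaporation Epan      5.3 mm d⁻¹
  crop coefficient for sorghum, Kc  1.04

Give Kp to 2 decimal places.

0.72

ETc = Kc × Kp × Epan  ⇒  Kp = ETc / (Kc × Epan)
Kp = 3.97 / (1.04 × 5.3) = 3.97 / 5.512 = 0.7202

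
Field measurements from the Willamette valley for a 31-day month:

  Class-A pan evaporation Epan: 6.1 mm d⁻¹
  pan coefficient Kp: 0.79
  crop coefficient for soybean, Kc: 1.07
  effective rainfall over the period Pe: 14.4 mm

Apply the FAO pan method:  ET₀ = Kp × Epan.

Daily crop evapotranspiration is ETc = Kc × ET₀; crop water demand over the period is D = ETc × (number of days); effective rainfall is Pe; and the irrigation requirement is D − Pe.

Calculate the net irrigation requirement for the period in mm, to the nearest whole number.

ET₀ = 0.79 × 6.1 = 4.8190 mm/d
ETc = Kc × ET₀ = 1.07 × 4.8190 = 5.1563 mm/d
Crop demand D = ETc × 31 d = 5.1563 × 31 = 159.845 mm
D − Pe = 159.845 − 14.4 = 145.445 mm

145 mm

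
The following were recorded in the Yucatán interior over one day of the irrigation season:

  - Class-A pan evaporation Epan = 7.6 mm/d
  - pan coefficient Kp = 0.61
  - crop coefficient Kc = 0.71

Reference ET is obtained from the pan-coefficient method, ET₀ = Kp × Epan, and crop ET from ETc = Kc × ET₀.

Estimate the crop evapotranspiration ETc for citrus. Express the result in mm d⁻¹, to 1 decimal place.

ET₀ = 0.61 × 7.6 = 4.6360 mm/d
ETc = Kc × ET₀ = 0.71 × 4.6360 = 3.2916 mm/d

3.3 mm d⁻¹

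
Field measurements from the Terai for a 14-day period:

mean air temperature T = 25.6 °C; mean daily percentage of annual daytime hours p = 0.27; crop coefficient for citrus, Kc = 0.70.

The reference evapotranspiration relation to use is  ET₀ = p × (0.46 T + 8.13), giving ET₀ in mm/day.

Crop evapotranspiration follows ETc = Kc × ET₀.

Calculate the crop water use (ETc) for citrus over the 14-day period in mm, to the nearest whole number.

ET₀ = 0.27 × (0.46 × 25.6 + 8.13) = 0.27 × 19.906 = 5.3746 mm/d
ETc = Kc × ET₀ = 0.70 × 5.3746 = 3.7622 mm/d
Over 14 days: 3.7622 × 14 = 52.671 mm

53 mm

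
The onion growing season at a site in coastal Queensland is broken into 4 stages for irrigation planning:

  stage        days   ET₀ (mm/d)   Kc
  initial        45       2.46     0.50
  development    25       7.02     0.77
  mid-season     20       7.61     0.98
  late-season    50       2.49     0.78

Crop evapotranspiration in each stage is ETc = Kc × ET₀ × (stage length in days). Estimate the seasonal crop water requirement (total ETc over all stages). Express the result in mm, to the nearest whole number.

437 mm

initial: 0.50 × 2.46 × 45 = 55.35 mm
development: 0.77 × 7.02 × 25 = 135.14 mm
mid-season: 0.98 × 7.61 × 20 = 149.16 mm
late-season: 0.78 × 2.49 × 50 = 97.11 mm
Seasonal total = 436.76 mm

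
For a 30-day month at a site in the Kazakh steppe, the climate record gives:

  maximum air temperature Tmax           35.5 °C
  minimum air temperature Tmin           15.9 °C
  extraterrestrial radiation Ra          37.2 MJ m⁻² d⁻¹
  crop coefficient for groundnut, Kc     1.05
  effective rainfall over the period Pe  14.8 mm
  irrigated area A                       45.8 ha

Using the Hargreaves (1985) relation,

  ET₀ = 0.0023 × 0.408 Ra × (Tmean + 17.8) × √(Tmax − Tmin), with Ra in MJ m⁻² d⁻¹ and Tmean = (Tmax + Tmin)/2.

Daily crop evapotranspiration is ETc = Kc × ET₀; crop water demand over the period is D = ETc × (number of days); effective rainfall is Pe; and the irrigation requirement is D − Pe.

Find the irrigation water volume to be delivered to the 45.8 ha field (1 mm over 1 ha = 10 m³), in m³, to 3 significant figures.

90200 m³

Tmean = (35.5 + 15.9)/2 = 25.70 °C
0.408 Ra = 0.408 × 37.2 = 15.1776 mm/d equivalent
ET₀ = 0.0023 × 15.1776 × (25.70 + 17.8) × √19.6 = 0.0023 × 15.1776 × 43.50 × 4.4272 = 6.7228 mm/d
ETc = Kc × ET₀ = 1.05 × 6.7228 = 7.0589 mm/d
Crop demand D = ETc × 30 d = 7.0589 × 30 = 211.767 mm
D − Pe = 211.767 − 14.8 = 196.967 mm
Volume = 196.967 mm × 45.8 ha × 10 = 90210.9 m³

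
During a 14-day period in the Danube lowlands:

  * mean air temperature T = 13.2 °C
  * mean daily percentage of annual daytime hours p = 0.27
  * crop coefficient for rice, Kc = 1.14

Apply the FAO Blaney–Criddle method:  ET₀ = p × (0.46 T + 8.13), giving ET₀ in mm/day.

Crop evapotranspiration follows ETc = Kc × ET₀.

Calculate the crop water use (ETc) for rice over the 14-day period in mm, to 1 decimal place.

ET₀ = 0.27 × (0.46 × 13.2 + 8.13) = 0.27 × 14.202 = 3.8345 mm/d
ETc = Kc × ET₀ = 1.14 × 3.8345 = 4.3713 mm/d
Over 14 days: 4.3713 × 14 = 61.198 mm

61.2 mm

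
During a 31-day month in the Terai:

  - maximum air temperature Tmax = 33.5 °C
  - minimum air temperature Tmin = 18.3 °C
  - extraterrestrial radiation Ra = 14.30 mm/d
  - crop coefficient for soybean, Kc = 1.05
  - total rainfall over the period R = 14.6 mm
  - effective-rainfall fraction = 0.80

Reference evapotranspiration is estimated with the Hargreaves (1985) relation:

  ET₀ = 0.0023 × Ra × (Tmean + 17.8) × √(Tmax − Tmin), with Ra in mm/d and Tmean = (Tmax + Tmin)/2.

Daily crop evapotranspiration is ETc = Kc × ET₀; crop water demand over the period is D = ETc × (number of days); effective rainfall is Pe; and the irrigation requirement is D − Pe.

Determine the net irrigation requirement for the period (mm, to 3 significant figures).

Tmean = (33.5 + 18.3)/2 = 25.90 °C
ET₀ = 0.0023 × 14.30 × (25.90 + 17.8) × √15.2 = 0.0023 × 14.30 × 43.70 × 3.8987 = 5.6036 mm/d
ETc = Kc × ET₀ = 1.05 × 5.6036 = 5.8838 mm/d
Crop demand D = ETc × 31 d = 5.8838 × 31 = 182.398 mm
Pe = 0.80 × 14.6 = 11.680 mm
D − Pe = 182.398 − 11.680 = 170.718 mm

171 mm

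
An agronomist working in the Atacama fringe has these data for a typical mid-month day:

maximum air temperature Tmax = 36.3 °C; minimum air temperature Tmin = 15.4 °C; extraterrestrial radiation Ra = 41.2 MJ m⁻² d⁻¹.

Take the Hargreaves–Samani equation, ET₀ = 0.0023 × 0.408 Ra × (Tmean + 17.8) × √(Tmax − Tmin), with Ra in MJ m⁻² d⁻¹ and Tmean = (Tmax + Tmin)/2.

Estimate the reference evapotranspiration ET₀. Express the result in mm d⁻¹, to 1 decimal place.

Tmean = (36.3 + 15.4)/2 = 25.85 °C
0.408 Ra = 0.408 × 41.2 = 16.8096 mm/d equivalent
ET₀ = 0.0023 × 16.8096 × (25.85 + 17.8) × √20.9 = 0.0023 × 16.8096 × 43.65 × 4.5717 = 7.7152 mm/d

7.7 mm d⁻¹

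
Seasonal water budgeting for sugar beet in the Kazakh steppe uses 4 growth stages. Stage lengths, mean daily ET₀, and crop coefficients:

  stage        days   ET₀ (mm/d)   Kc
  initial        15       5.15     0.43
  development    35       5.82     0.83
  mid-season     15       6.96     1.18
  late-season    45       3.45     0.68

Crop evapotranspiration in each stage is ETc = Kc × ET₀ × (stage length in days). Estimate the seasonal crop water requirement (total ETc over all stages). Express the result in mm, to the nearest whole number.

initial: 0.43 × 5.15 × 15 = 33.22 mm
development: 0.83 × 5.82 × 35 = 169.07 mm
mid-season: 1.18 × 6.96 × 15 = 123.19 mm
late-season: 0.68 × 3.45 × 45 = 105.57 mm
Seasonal total = 431.05 mm

431 mm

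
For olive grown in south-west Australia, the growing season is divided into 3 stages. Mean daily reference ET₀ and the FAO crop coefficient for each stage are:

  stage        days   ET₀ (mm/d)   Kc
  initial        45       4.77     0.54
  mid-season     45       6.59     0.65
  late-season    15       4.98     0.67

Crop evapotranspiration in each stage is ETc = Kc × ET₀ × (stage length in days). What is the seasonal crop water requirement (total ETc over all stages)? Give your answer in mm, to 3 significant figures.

initial: 0.54 × 4.77 × 45 = 115.91 mm
mid-season: 0.65 × 6.59 × 45 = 192.76 mm
late-season: 0.67 × 4.98 × 15 = 50.05 mm
Seasonal total = 358.72 mm

359 mm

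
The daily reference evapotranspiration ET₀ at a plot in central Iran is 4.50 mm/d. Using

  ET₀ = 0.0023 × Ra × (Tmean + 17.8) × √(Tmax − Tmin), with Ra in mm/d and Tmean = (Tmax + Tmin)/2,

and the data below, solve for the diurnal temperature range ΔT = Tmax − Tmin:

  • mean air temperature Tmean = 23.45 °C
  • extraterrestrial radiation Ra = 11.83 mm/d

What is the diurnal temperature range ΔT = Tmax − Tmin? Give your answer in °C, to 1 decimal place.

√ΔT = ET₀ / [0.0023 × Ra × (Tmean+17.8)] = 4.50 / (0.0023 × 11.83 × 41.25) = 4.0094
ΔT = 4.0094² = 16.075 °C

16.1 °C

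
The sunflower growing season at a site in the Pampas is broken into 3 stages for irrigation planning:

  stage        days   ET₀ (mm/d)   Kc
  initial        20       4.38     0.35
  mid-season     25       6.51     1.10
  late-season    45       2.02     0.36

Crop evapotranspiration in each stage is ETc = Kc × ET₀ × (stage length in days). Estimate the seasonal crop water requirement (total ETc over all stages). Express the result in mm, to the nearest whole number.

242 mm

initial: 0.35 × 4.38 × 20 = 30.66 mm
mid-season: 1.10 × 6.51 × 25 = 179.03 mm
late-season: 0.36 × 2.02 × 45 = 32.72 mm
Seasonal total = 242.41 mm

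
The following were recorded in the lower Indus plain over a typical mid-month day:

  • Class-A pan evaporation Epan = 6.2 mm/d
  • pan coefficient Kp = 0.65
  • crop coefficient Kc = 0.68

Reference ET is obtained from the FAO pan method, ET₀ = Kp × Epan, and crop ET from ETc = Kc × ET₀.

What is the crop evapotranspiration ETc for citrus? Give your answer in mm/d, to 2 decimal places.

ET₀ = 0.65 × 6.2 = 4.0300 mm/d
ETc = Kc × ET₀ = 0.68 × 4.0300 = 2.7404 mm/d

2.74 mm/d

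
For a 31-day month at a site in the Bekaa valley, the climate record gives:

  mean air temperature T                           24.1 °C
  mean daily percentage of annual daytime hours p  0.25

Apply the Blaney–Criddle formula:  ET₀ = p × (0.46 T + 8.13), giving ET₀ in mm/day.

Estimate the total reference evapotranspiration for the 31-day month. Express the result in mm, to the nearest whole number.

149 mm

ET₀ = 0.25 × (0.46 × 24.1 + 8.13) = 0.25 × 19.216 = 4.8040 mm/d
Monthly total = 4.8040 × 31 = 148.924 mm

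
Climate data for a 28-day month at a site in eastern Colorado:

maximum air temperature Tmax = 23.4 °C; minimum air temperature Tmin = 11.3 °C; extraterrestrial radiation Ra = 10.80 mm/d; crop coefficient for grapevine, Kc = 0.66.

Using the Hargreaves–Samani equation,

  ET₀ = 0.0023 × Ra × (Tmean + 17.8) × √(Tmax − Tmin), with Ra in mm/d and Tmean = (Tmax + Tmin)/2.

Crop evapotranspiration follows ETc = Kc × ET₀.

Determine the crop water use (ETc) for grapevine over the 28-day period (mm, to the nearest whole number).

56 mm

Tmean = (23.4 + 11.3)/2 = 17.35 °C
ET₀ = 0.0023 × 10.80 × (17.35 + 17.8) × √12.1 = 0.0023 × 10.80 × 35.15 × 3.4785 = 3.0372 mm/d
ETc = Kc × ET₀ = 0.66 × 3.0372 = 2.0046 mm/d
Over 28 days: 2.0046 × 28 = 56.129 mm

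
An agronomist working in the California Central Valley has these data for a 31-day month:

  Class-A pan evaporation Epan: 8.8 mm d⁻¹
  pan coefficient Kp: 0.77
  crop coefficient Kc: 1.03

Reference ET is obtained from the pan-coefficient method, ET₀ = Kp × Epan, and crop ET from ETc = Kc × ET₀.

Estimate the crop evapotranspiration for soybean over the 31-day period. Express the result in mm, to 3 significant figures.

216 mm

ET₀ = 0.77 × 8.8 = 6.7760 mm/d
ETc = Kc × ET₀ = 1.03 × 6.7760 = 6.9793 mm/d
Over 31 days: 6.9793 × 31 = 216.358 mm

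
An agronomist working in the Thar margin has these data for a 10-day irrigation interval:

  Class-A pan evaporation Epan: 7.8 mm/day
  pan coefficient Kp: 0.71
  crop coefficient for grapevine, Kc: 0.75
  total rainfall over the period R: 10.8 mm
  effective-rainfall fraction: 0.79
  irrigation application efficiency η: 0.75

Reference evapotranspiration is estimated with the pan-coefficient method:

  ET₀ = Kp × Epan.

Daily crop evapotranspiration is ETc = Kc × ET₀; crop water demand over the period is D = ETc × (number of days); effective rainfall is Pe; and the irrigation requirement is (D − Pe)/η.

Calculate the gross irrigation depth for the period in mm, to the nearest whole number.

ET₀ = 0.71 × 7.8 = 5.5380 mm/d
ETc = Kc × ET₀ = 0.75 × 5.5380 = 4.1535 mm/d
Crop demand D = ETc × 10 d = 4.1535 × 10 = 41.535 mm
Pe = 0.79 × 10.8 = 8.532 mm
D − Pe = 41.535 − 8.532 = 33.003 mm
Gross irrigation = 33.003 / 0.75 = 44.004 mm

44 mm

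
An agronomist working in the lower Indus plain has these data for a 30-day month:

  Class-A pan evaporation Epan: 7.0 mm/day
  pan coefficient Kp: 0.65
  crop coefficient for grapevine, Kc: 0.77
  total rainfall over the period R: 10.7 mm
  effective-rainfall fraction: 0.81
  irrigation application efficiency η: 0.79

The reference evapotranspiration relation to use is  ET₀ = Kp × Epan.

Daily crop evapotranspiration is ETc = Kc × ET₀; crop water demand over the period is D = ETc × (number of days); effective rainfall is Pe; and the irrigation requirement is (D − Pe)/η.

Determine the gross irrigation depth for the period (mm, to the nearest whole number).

ET₀ = 0.65 × 7.0 = 4.5500 mm/d
ETc = Kc × ET₀ = 0.77 × 4.5500 = 3.5035 mm/d
Crop demand D = ETc × 30 d = 3.5035 × 30 = 105.105 mm
Pe = 0.81 × 10.7 = 8.667 mm
D − Pe = 105.105 − 8.667 = 96.438 mm
Gross irrigation = 96.438 / 0.79 = 122.073 mm

122 mm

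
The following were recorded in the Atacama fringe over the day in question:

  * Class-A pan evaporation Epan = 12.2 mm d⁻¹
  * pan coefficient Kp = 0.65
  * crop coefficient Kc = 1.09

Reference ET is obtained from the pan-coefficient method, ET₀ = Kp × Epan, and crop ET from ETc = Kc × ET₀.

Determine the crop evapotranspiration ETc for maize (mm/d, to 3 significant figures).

8.64 mm/d

ET₀ = 0.65 × 12.2 = 7.9300 mm/d
ETc = Kc × ET₀ = 1.09 × 7.9300 = 8.6437 mm/d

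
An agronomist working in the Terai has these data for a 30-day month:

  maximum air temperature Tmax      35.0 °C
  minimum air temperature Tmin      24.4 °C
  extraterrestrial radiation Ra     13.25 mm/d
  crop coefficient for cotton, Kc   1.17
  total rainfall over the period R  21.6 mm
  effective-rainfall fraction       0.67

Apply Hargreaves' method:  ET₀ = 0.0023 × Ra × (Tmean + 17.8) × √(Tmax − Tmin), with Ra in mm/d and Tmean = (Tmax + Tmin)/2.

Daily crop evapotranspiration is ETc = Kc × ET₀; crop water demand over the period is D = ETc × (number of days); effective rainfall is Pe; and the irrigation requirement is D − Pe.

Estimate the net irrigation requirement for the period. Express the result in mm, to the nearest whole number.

151 mm

Tmean = (35.0 + 24.4)/2 = 29.70 °C
ET₀ = 0.0023 × 13.25 × (29.70 + 17.8) × √10.6 = 0.0023 × 13.25 × 47.50 × 3.2558 = 4.7130 mm/d
ETc = Kc × ET₀ = 1.17 × 4.7130 = 5.5142 mm/d
Crop demand D = ETc × 30 d = 5.5142 × 30 = 165.426 mm
Pe = 0.67 × 21.6 = 14.472 mm
D − Pe = 165.426 − 14.472 = 150.954 mm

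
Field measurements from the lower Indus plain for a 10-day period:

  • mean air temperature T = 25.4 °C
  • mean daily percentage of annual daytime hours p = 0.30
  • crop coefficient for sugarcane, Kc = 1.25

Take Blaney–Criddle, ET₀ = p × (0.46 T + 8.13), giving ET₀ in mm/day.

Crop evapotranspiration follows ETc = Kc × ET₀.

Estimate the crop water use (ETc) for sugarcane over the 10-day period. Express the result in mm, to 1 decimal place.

ET₀ = 0.30 × (0.46 × 25.4 + 8.13) = 0.30 × 19.814 = 5.9442 mm/d
ETc = Kc × ET₀ = 1.25 × 5.9442 = 7.4303 mm/d
Over 10 days: 7.4303 × 10 = 74.303 mm

74.3 mm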